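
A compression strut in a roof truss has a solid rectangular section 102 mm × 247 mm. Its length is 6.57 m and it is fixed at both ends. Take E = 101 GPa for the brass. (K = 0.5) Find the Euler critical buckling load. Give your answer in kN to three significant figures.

Buckling occurs about the weak axis: I_min = h·b³/12 with b = 102 mm (the shorter side).
I_min = 247×102³/12 = 2.184×10^7 mm⁴
I = 2.184×10^7 mm⁴ = 2.184×10^-5 m⁴
Effective length L_e = K·L = 0.5 × 6.57 = 3.285 m
P_cr = π²EI / L_e² = π² × 101×10⁹ × 2.184×10^-5 / 3.285² = 2.018×10^6 N

P_cr ≈ 2020 kN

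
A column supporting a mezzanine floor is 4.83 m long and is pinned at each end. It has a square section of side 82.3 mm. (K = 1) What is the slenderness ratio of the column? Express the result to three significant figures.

λ ≈ 203

I = a⁴/12 = 82.3⁴/12 = 3.823×10^6 mm⁴
A = 6.773×10^3 mm²;  r_min = √(I/A) = √(3.823×10^6/6.773×10^3) = 23.76 mm
L_e = K·L = 1 × 4.83 m = 4.830 m = 4830.0 mm
λ = L_e / r_min = 4830.0 / 23.76 = 203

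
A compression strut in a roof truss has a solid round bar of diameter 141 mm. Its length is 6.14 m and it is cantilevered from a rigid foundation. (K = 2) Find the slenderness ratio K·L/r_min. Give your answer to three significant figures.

λ ≈ 348

For a solid circle r = d/4 = 141/4 = 35.25 mm
L_e = K·L = 2 × 6.14 m = 12.28 m = 12280 mm
λ = L_e / r_min = 12280 / 35.25 = 348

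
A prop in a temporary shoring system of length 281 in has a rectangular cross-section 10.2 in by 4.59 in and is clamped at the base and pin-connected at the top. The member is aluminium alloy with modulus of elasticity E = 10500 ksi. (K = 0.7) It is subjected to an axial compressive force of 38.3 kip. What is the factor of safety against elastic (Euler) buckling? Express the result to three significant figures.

Buckling occurs about the weak axis: I_min = h·b³/12 with b = 4.59 in (the shorter side).
I_min = 10.2×4.59³/12 = 82.20 in⁴
Effective length L_e = K·L = 0.7 × 281 = 196.7 in
P_cr = π²EI / L_e² = π² × 10500×10³ × 82.20 / 196.7² = 2.202×10^5 lb
Factor of safety n = P_cr / P = 220.16 / 38.3 = 5.75

n ≈ 5.75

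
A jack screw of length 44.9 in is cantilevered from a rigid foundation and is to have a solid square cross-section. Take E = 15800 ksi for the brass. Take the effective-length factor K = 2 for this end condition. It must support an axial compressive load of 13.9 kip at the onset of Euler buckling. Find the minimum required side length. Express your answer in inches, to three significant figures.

a ≈ 1.71 in

L_e = K·L = 2 × 44.9 = 89.80 in
Required I = P_cr·L_e²/(π²E) = 1.390×10^4 × 89.80² / (π² × 1.58×10^7) = 0.7188 in⁴
Solid square: I = a⁴/12  ⇒  a = (12I)^(1/4) = (12×0.7188)^(1/4) = 1.71 in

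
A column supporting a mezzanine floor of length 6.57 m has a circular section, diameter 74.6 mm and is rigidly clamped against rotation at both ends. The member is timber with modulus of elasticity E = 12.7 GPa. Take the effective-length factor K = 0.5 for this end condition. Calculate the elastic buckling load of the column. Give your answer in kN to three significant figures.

I = πd⁴/64 = π×74.6⁴/64 = 1.520×10^6 mm⁴
I = 1.520×10^6 mm⁴ = 1.520×10^-6 m⁴
Effective length L_e = K·L = 0.5 × 6.57 = 3.285 m
P_cr = π²EI / L_e² = π² × 12.7×10⁹ × 1.520×10^-6 / 3.285² = 1.766×10^4 N

P_cr ≈ 17.7 kN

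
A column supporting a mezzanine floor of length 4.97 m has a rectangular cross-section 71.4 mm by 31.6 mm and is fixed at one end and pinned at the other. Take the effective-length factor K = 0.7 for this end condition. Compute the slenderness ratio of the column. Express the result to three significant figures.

Buckling occurs about the weak axis: I_min = h·b³/12 with b = 31.6 mm (the shorter side).
I_min = 71.4×31.6³/12 = 1.877×10^5 mm⁴
A = 2.256×10^3 mm²;  r_min = √(I/A) = √(1.877×10^5/2.256×10^3) = 9.122 mm
L_e = K·L = 0.7 × 4.97 m = 3.479 m = 3479.0 mm
λ = L_e / r_min = 3479.0 / 9.122 = 381

λ ≈ 381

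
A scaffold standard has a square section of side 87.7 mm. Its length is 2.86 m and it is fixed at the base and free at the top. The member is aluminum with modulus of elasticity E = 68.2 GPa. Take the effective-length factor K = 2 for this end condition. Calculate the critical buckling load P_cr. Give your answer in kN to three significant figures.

P_cr ≈ 101 kN

I = a⁴/12 = 87.7⁴/12 = 4.930×10^6 mm⁴
I = 4.930×10^6 mm⁴ = 4.930×10^-6 m⁴
Effective length L_e = K·L = 2 × 2.86 = 5.720 m
P_cr = π²EI / L_e² = π² × 68.2×10⁹ × 4.930×10^-6 / 5.720² = 1.014×10^5 N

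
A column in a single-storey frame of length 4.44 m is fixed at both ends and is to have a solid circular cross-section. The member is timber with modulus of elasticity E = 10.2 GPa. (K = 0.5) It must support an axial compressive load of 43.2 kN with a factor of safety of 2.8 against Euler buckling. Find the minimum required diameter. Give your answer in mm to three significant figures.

Required P_cr = n·P = 2.8 × 43.2 = 121.0 kN
L_e = K·L = 0.5 × 4.44 = 2.220 m
Required I = P_cr·L_e²/(π²E) = 1.210×10^5 × 2.220² / (π² × 1.02×10^10) = 5.922×10^-6 m⁴
I_req = 5.922×10^6 mm⁴
Solid circle: I = πd⁴/64  ⇒  d = (64I/π)^(1/4) = (64×5.922×10^6/π)^(1/4) = 105 mm

d ≈ 105 mm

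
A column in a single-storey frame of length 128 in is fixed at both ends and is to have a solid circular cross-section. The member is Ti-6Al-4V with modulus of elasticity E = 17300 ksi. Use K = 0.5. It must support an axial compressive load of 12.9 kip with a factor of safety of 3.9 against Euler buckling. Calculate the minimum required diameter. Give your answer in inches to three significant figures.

d ≈ 2.23 in

Required P_cr = n·P = 3.9 × 12.9 = 50.31 kip
L_e = K·L = 0.5 × 128 = 64.00 in
Required I = P_cr·L_e²/(π²E) = 5.031×10^4 × 64.00² / (π² × 1.73×10^7) = 1.207 in⁴
Solid circle: I = πd⁴/64  ⇒  d = (64I/π)^(1/4) = (64×1.207/π)^(1/4) = 2.23 in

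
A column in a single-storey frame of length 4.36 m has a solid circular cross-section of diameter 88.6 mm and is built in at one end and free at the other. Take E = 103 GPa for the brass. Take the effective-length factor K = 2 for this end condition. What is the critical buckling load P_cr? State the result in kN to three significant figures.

I = πd⁴/64 = π×88.6⁴/64 = 3.025×10^6 mm⁴
I = 3.025×10^6 mm⁴ = 3.025×10^-6 m⁴
Effective length L_e = K·L = 2 × 4.36 = 8.720 m
P_cr = π²EI / L_e² = π² × 103×10⁹ × 3.025×10^-6 / 8.720² = 4.044×10^4 N

P_cr ≈ 40.4 kN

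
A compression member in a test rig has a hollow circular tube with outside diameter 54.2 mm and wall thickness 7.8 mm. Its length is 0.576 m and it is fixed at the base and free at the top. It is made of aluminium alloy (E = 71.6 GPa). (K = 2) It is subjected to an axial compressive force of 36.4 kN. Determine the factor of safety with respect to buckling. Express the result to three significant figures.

Inner diameter d_i = 54.2 − 2×7.8 = 38.60 mm
I = π(d_o⁴ − d_i⁴)/64 = π(54.2⁴ − 38.60⁴)/64 = 3.146×10^5 mm⁴
I = 3.146×10^5 mm⁴ = 3.146×10^-7 m⁴
Effective length L_e = K·L = 2 × 0.576 = 1.152 m
P_cr = π²EI / L_e² = π² × 71.6×10⁹ × 3.146×10^-7 / 1.152² = 1.675×10^5 N
Factor of safety n = P_cr / P = 167.54 / 36.4 = 4.60

n ≈ 4.60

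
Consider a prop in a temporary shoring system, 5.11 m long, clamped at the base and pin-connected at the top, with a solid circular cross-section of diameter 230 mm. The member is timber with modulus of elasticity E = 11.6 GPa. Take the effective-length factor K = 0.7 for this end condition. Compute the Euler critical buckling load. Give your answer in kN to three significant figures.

P_cr ≈ 1230 kN

I = πd⁴/64 = π×230⁴/64 = 1.374×10^8 mm⁴
I = 1.374×10^8 mm⁴ = 1.374×10^-4 m⁴
Effective length L_e = K·L = 0.7 × 5.11 = 3.577 m
P_cr = π²EI / L_e² = π² × 11.6×10⁹ × 1.374×10^-4 / 3.577² = 1.229×10^6 N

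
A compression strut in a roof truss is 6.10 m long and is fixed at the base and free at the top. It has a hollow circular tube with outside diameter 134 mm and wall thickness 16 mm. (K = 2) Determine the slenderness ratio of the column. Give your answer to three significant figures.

Inner diameter d_i = 134 − 2×16 = 102.0 mm
I = π(d_o⁴ − d_i⁴)/64 = π(134⁴ − 102.0⁴)/64 = 1.051×10^7 mm⁴
A = 5.931×10^3 mm²;  r_min = √(I/A) = √(1.051×10^7/5.931×10^3) = 42.10 mm
L_e = K·L = 2 × 6.10 m = 12.20 m = 12200 mm
λ = L_e / r_min = 12200 / 42.10 = 290

λ ≈ 290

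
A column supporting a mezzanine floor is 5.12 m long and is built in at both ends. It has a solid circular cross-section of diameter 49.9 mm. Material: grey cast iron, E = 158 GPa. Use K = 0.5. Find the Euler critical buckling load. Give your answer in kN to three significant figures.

I = πd⁴/64 = π×49.9⁴/64 = 3.043×10^5 mm⁴
I = 3.043×10^5 mm⁴ = 3.043×10^-7 m⁴
Effective length L_e = K·L = 0.5 × 5.12 = 2.560 m
P_cr = π²EI / L_e² = π² × 158×10⁹ × 3.043×10^-7 / 2.560² = 7.242×10^4 N

P_cr ≈ 72.4 kN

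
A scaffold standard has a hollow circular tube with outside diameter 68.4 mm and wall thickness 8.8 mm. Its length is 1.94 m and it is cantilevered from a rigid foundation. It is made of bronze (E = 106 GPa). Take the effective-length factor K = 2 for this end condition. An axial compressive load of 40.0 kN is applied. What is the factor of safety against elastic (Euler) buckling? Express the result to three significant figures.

n ≈ 1.30

Inner diameter d_i = 68.4 − 2×8.8 = 50.80 mm
I = π(d_o⁴ − d_i⁴)/64 = π(68.4⁴ − 50.80⁴)/64 = 7.476×10^5 mm⁴
I = 7.476×10^5 mm⁴ = 7.476×10^-7 m⁴
Effective length L_e = K·L = 2 × 1.94 = 3.880 m
P_cr = π²EI / L_e² = π² × 106×10⁹ × 7.476×10^-7 / 3.880² = 5.195×10^4 N
Factor of safety n = P_cr / P = 51.951 / 40.0 = 1.30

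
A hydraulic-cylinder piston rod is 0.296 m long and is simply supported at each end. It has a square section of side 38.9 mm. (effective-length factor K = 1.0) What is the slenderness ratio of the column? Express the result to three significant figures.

λ ≈ 26.4

For a square r = a/√12 = 38.9/√12 = 11.23 mm
L_e = K·L = 1 × 0.296 m = 0.2960 m = 296.00 mm
λ = L_e / r_min = 296.00 / 11.23 = 26.4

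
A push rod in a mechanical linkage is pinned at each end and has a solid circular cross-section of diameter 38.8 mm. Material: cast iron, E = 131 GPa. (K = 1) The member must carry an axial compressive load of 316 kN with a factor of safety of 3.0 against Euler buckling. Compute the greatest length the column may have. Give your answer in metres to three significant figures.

I = πd⁴/64 = π×38.8⁴/64 = 1.112×10^5 mm⁴
I = 1.112×10^-7 m⁴
Required critical load P_cr = n·P = 3.0 × 316 = 948.0 kN = 9.480×10^5 N
From P_cr = π²EI/(K·L)²:  L = (1/K)·√(π²EI/P_cr) = (1/1)·√(π²×1.31×10^11×1.112×10^-7/9.480×10^5)
L = 0.390 m

L_max ≈ 0.390 m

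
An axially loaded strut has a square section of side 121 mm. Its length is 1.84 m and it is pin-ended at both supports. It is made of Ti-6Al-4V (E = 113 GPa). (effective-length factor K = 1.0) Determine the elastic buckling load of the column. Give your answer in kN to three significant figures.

P_cr ≈ 5880 kN

I = a⁴/12 = 121⁴/12 = 1.786×10^7 mm⁴
I = 1.786×10^7 mm⁴ = 1.786×10^-5 m⁴
Effective length L_e = K·L = 1 × 1.84 = 1.840 m
P_cr = π²EI / L_e² = π² × 113×10⁹ × 1.786×10^-5 / 1.840² = 5.884×10^6 N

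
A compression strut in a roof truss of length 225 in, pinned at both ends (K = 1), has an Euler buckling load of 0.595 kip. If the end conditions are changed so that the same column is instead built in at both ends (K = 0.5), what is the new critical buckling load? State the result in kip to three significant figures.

P_cr ∝ 1/K², so P_cr,new = P_cr,old × (K_old/K_new)² = 0.595 × (1/0.5)²
= 0.595 × 4.000 = 2.38 kip

P_cr ≈ 2.38 kip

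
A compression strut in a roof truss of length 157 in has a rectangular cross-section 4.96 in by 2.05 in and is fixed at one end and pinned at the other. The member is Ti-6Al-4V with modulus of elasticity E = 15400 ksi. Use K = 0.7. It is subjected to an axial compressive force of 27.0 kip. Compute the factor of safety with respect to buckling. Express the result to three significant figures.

Buckling occurs about the weak axis: I_min = h·b³/12 with b = 2.05 in (the shorter side).
I_min = 4.96×2.05³/12 = 3.561 in⁴
Effective length L_e = K·L = 0.7 × 157 = 109.9 in
P_cr = π²EI / L_e² = π² × 15400×10³ × 3.561 / 109.9² = 4.481×10^4 lb
Factor of safety n = P_cr / P = 44.811 / 27.0 = 1.66

n ≈ 1.66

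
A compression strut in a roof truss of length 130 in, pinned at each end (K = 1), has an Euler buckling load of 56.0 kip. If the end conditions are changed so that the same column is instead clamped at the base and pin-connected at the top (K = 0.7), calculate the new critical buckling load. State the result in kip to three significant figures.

P_cr ≈ 114 kip

P_cr ∝ 1/K², so P_cr,new = P_cr,old × (K_old/K_new)² = 56.0 × (1/0.7)²
= 56.0 × 2.041 = 114 kip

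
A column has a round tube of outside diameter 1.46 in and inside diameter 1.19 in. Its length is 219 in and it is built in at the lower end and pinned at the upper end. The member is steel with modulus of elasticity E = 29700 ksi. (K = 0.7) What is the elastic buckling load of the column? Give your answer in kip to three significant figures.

d_o = 1.46 in, d_i = 1.19 in
I = π(d_o⁴ − d_i⁴)/64 = π(1.46⁴ − 1.190⁴)/64 = 0.1246 in⁴
Effective length L_e = K·L = 0.7 × 219 = 153.3 in
P_cr = π²EI / L_e² = π² × 29700×10³ × 0.1246 / 153.3² = 1.554×10^3 lb

P_cr ≈ 1.55 kip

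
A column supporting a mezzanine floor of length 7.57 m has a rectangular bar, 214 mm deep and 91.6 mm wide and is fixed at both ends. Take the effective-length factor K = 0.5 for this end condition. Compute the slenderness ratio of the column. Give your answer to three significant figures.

For a rectangle r_min = b/√12 = 91.6/√12 = 26.44 mm
L_e = K·L = 0.5 × 7.57 m = 3.785 m = 3785.0 mm
λ = L_e / r_min = 3785.0 / 26.44 = 143

λ ≈ 143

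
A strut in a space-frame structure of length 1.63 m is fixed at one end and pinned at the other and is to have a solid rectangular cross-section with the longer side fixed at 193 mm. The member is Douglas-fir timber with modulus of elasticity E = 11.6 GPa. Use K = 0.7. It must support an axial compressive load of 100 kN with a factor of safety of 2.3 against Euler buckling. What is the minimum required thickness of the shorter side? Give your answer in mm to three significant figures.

Required P_cr = n·P = 2.3 × 100 = 230.0 kN
L_e = K·L = 0.7 × 1.63 = 1.141 m
Required I = P_cr·L_e²/(π²E) = 2.300×10^5 × 1.141² / (π² × 1.16×10^10) = 2.615×10^-6 m⁴
I_req = 2.615×10^6 mm⁴
Rectangle, weak axis: I_min = h·b³/12 with h = 193 mm fixed  ⇒  b = (12I/h)^(1/3) = 54.6 mm

b ≈ 54.6 mm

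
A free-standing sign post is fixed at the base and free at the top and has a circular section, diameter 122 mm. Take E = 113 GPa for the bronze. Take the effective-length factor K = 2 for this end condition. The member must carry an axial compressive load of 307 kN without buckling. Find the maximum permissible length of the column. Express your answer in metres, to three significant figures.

I = πd⁴/64 = π×122⁴/64 = 1.087×10^7 mm⁴
I = 1.087×10^-5 m⁴
At the buckling limit P_cr = P = 3.070×10^5 N
From P_cr = π²EI/(K·L)²:  L = (1/K)·√(π²EI/P_cr) = (1/2)·√(π²×1.13×10^11×1.087×10^-5/3.070×10^5)
L = 3.14 m

L_max ≈ 3.14 m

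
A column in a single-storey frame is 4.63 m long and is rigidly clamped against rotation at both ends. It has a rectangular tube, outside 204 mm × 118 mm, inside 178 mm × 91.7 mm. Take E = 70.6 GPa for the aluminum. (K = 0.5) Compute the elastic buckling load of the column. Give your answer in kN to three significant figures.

Weak-axis I_min = (h_o·b_o³ − h_i·b_i³)/12 with b_o = 118, b_i = 91.70 mm (shorter outer/inner sides).
I_min = (204×118³ − 178.0×91.70³)/12 = 1.649×10^7 mm⁴
I = 1.649×10^7 mm⁴ = 1.649×10^-5 m⁴
Effective length L_e = K·L = 0.5 × 4.63 = 2.315 m
P_cr = π²EI / L_e² = π² × 70.6×10⁹ × 1.649×10^-5 / 2.315² = 2.144×10^6 N

P_cr ≈ 2140 kN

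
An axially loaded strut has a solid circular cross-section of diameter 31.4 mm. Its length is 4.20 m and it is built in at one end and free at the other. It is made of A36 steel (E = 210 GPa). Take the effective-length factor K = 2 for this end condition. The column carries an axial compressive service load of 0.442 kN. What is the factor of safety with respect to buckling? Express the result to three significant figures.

n ≈ 3.17

I = πd⁴/64 = π×31.4⁴/64 = 4.772×10^4 mm⁴
I = 4.772×10^4 mm⁴ = 4.772×10^-8 m⁴
Effective length L_e = K·L = 2 × 4.20 = 8.400 m
P_cr = π²EI / L_e² = π² × 210×10⁹ × 4.772×10^-8 / 8.400² = 1.402×10^3 N
Factor of safety n = P_cr / P = 1.4017 / 0.442 = 3.17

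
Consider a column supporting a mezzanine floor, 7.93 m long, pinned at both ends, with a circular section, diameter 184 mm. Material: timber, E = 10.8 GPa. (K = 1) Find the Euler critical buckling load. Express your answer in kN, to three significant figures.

P_cr ≈ 95.4 kN

I = πd⁴/64 = π×184⁴/64 = 5.627×10^7 mm⁴
I = 5.627×10^7 mm⁴ = 5.627×10^-5 m⁴
Effective length L_e = K·L = 1 × 7.93 = 7.930 m
P_cr = π²EI / L_e² = π² × 10.8×10⁹ × 5.627×10^-5 / 7.930² = 9.537×10^4 N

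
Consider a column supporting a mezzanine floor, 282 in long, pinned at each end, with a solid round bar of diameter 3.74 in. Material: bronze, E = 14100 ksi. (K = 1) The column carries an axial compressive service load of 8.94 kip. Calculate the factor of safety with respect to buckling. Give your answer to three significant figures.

n ≈ 1.88

I = πd⁴/64 = π×3.74⁴/64 = 9.604 in⁴
Effective length L_e = K·L = 1 × 282 = 282.0 in
P_cr = π²EI / L_e² = π² × 14100×10³ × 9.604 / 282.0² = 1.681×10^4 lb
Factor of safety n = P_cr / P = 16.806 / 8.94 = 1.88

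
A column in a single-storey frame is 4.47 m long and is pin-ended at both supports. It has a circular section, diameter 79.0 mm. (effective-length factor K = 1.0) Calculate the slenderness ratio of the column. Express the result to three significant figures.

For a solid circle r = d/4 = 79.0/4 = 19.75 mm
L_e = K·L = 1 × 4.47 m = 4.470 m = 4470.0 mm
λ = L_e / r_min = 4470.0 / 19.75 = 226

λ ≈ 226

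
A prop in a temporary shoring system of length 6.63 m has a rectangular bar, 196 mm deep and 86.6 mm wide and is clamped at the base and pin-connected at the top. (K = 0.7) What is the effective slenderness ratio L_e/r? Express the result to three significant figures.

λ ≈ 186

For a rectangle r_min = b/√12 = 86.6/√12 = 25.00 mm
L_e = K·L = 0.7 × 6.63 m = 4.641 m = 4641.0 mm
λ = L_e / r_min = 4641.0 / 25.00 = 186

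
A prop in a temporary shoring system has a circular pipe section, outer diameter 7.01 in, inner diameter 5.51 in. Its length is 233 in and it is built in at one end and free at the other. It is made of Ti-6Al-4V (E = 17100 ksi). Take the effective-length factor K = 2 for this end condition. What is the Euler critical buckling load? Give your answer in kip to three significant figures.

d_o = 7.01 in, d_i = 5.51 in
I = π(d_o⁴ − d_i⁴)/64 = π(7.01⁴ − 5.510⁴)/64 = 73.29 in⁴
Effective length L_e = K·L = 2 × 233 = 466.0 in
P_cr = π²EI / L_e² = π² × 17100×10³ × 73.29 / 466.0² = 5.696×10^4 lb

P_cr ≈ 57.0 kip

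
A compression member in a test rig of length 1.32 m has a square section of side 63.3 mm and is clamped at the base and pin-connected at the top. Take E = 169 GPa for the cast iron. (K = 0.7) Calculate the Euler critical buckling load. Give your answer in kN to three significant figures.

P_cr ≈ 2610 kN

I = a⁴/12 = 63.3⁴/12 = 1.338×10^6 mm⁴
I = 1.338×10^6 mm⁴ = 1.338×10^-6 m⁴
Effective length L_e = K·L = 0.7 × 1.32 = 0.9240 m
P_cr = π²EI / L_e² = π² × 169×10⁹ × 1.338×10^-6 / 0.9240² = 2.614×10^6 N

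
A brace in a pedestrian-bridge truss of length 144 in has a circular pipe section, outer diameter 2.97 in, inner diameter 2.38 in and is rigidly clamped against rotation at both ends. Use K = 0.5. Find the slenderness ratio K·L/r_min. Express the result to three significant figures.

d_o = 2.97 in, d_i = 2.38 in
I = π(d_o⁴ − d_i⁴)/64 = π(2.97⁴ − 2.380⁴)/64 = 2.244 in⁴
A = 2.479 in²;  r_min = √(I/A) = √(2.244/2.479) = 0.9515 in
L_e = K·L = 0.5 × 144 = 72.00 in
λ = L_e / r_min = 72.000 / 0.9515 = 75.7

λ ≈ 75.7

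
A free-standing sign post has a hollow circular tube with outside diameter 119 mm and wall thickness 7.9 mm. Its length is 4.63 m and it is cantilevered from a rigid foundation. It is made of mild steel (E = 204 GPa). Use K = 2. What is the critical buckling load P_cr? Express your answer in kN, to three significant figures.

Inner diameter d_i = 119 − 2×7.9 = 103.2 mm
I = π(d_o⁴ − d_i⁴)/64 = π(119⁴ − 103.2⁴)/64 = 4.276×10^6 mm⁴
I = 4.276×10^6 mm⁴ = 4.276×10^-6 m⁴
Effective length L_e = K·L = 2 × 4.63 = 9.260 m
P_cr = π²EI / L_e² = π² × 204×10⁹ × 4.276×10^-6 / 9.260² = 1.004×10^5 N

P_cr ≈ 100 kN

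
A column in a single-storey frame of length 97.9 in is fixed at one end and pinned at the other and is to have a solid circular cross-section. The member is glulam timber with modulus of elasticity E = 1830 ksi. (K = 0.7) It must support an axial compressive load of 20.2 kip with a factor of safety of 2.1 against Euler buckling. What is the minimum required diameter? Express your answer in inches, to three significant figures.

d ≈ 3.87 in

Required P_cr = n·P = 2.1 × 20.2 = 42.42 kip
L_e = K·L = 0.7 × 97.9 = 68.53 in
Required I = P_cr·L_e²/(π²E) = 4.242×10^4 × 68.53² / (π² × 1.83×10^6) = 11.03 in⁴
Solid circle: I = πd⁴/64  ⇒  d = (64I/π)^(1/4) = (64×11.03/π)^(1/4) = 3.87 in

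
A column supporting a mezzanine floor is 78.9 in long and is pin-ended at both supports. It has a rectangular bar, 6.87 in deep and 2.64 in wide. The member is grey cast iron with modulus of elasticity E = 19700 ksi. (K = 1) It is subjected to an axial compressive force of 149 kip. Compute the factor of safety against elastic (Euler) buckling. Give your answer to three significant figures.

n ≈ 2.21

Buckling occurs about the weak axis: I_min = h·b³/12 with b = 2.64 in (the shorter side).
I_min = 6.87×2.64³/12 = 10.53 in⁴
Effective length L_e = K·L = 1 × 78.9 = 78.90 in
P_cr = π²EI / L_e² = π² × 19700×10³ × 10.53 / 78.90² = 3.290×10^5 lb
Factor of safety n = P_cr / P = 329.00 / 149 = 2.21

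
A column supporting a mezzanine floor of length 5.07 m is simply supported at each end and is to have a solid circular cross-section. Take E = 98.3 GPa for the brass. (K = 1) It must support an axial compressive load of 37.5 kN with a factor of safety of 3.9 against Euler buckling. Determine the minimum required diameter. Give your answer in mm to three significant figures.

Required P_cr = n·P = 3.9 × 37.5 = 146.2 kN
L_e = K·L = 1 × 5.07 = 5.070 m
Required I = P_cr·L_e²/(π²E) = 1.462×10^5 × 5.070² / (π² × 9.83×10^10) = 3.875×10^-6 m⁴
I_req = 3.875×10^6 mm⁴
Solid circle: I = πd⁴/64  ⇒  d = (64I/π)^(1/4) = (64×3.875×10^6/π)^(1/4) = 94.3 mm

d ≈ 94.3 mm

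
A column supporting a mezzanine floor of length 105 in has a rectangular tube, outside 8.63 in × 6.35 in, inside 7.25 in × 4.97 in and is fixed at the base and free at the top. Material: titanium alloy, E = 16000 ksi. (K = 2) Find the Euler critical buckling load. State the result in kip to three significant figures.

P_cr ≈ 394 kip

Weak-axis I_min = (h_o·b_o³ − h_i·b_i³)/12 with b_o = 6.35, b_i = 4.970 in (shorter outer/inner sides).
I_min = (8.63×6.35³ − 7.250×4.970³)/12 = 110.0 in⁴
Effective length L_e = K·L = 2 × 105 = 210.0 in
P_cr = π²EI / L_e² = π² × 16000×10³ × 110.0 / 210.0² = 3.938×10^5 lb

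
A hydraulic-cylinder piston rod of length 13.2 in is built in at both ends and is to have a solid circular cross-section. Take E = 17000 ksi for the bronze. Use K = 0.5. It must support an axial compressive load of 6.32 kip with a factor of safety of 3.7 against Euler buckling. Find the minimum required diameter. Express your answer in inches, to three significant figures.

Required P_cr = n·P = 3.7 × 6.32 = 23.38 kip
L_e = K·L = 0.5 × 13.2 = 6.600 in
Required I = P_cr·L_e²/(π²E) = 2.338×10^4 × 6.600² / (π² × 1.70×10^7) = 6.071×10^-3 in⁴
Solid circle: I = πd⁴/64  ⇒  d = (64I/π)^(1/4) = (64×6.071×10^-3/π)^(1/4) = 0.593 in

d ≈ 0.593 in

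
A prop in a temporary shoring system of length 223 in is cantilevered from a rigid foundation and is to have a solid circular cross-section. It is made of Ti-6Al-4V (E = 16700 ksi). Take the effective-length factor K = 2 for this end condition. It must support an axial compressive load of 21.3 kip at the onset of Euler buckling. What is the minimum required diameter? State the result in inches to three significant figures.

L_e = K·L = 2 × 223 = 446.0 in
Required I = P_cr·L_e²/(π²E) = 2.130×10^4 × 446.0² / (π² × 1.67×10^7) = 25.71 in⁴
Solid circle: I = πd⁴/64  ⇒  d = (64I/π)^(1/4) = (64×25.71/π)^(1/4) = 4.78 in

d ≈ 4.78 in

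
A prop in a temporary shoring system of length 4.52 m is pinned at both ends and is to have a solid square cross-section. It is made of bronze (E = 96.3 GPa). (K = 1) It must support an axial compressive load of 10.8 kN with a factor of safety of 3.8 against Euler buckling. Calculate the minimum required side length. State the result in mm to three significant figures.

Required P_cr = n·P = 3.8 × 10.8 = 41.04 kN
L_e = K·L = 1 × 4.52 = 4.520 m
Required I = P_cr·L_e²/(π²E) = 4.104×10^4 × 4.520² / (π² × 9.63×10^10) = 8.822×10^-7 m⁴
I_req = 8.822×10^5 mm⁴
Solid square: I = a⁴/12  ⇒  a = (12I)^(1/4) = (12×8.822×10^5)^(1/4) = 57.0 mm

a ≈ 57.0 mm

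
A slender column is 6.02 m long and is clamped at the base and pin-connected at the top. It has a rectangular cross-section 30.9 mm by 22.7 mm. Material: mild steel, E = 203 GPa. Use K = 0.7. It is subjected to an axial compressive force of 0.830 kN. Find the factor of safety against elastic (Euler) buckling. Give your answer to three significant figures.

Buckling occurs about the weak axis: I_min = h·b³/12 with b = 22.7 mm (the shorter side).
I_min = 30.9×22.7³/12 = 3.012×10^4 mm⁴
I = 3.012×10^4 mm⁴ = 3.012×10^-8 m⁴
Effective length L_e = K·L = 0.7 × 6.02 = 4.214 m
P_cr = π²EI / L_e² = π² × 203×10⁹ × 3.012×10^-8 / 4.214² = 3.398×10^3 N
Factor of safety n = P_cr / P = 3.3983 / 0.830 = 4.09

n ≈ 4.09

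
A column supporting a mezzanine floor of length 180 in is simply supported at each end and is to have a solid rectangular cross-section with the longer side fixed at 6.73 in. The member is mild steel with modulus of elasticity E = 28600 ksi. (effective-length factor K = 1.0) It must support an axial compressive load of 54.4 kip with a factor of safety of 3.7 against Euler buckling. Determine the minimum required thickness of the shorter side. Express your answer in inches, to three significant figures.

Required P_cr = n·P = 3.7 × 54.4 = 201.3 kip
L_e = K·L = 1 × 180 = 180.0 in
Required I = P_cr·L_e²/(π²E) = 2.013×10^5 × 180.0² / (π² × 2.86×10^7) = 23.10 in⁴
Rectangle, weak axis: I_min = h·b³/12 with h = 6.73 in fixed  ⇒  b = (12I/h)^(1/3) = 3.45 in

b ≈ 3.45 in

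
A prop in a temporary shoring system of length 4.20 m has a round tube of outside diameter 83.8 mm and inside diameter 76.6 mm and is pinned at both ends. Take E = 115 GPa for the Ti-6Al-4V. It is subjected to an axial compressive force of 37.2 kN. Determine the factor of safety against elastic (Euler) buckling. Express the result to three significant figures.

d_o = 83.8 mm, d_i = 76.6 mm
I = π(d_o⁴ − d_i⁴)/64 = π(83.8⁴ − 76.60⁴)/64 = 7.307×10^5 mm⁴
I = 7.307×10^5 mm⁴ = 7.307×10^-7 m⁴
Effective length L_e = K·L = 1 × 4.20 = 4.200 m
P_cr = π²EI / L_e² = π² × 115×10⁹ × 7.307×10^-7 / 4.200² = 4.702×10^4 N
Factor of safety n = P_cr / P = 47.017 / 37.2 = 1.26

n ≈ 1.26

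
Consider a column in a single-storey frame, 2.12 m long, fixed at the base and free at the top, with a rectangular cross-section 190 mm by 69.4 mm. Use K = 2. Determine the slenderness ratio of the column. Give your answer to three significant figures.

λ ≈ 212

For a rectangle r_min = b/√12 = 69.4/√12 = 20.03 mm
L_e = K·L = 2 × 2.12 m = 4.240 m = 4240.0 mm
λ = L_e / r_min = 4240.0 / 20.03 = 212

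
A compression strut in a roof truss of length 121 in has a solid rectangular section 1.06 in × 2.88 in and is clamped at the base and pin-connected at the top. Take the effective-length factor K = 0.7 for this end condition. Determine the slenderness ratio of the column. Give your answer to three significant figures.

Buckling occurs about the weak axis: I_min = h·b³/12 with b = 1.06 in (the shorter side).
I_min = 2.88×1.06³/12 = 0.2858 in⁴
A = 3.053 in²;  r_min = √(I/A) = √(0.2858/3.053) = 0.3060 in
L_e = K·L = 0.7 × 121 = 84.70 in
λ = L_e / r_min = 84.700 / 0.3060 = 277

λ ≈ 277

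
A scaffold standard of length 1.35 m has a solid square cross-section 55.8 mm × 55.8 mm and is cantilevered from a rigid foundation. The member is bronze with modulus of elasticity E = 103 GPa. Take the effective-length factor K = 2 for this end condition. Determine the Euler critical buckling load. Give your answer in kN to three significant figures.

P_cr ≈ 113 kN

I = a⁴/12 = 55.8⁴/12 = 8.079×10^5 mm⁴
I = 8.079×10^5 mm⁴ = 8.079×10^-7 m⁴
Effective length L_e = K·L = 2 × 1.35 = 2.700 m
P_cr = π²EI / L_e² = π² × 103×10⁹ × 8.079×10^-7 / 2.700² = 1.127×10^5 N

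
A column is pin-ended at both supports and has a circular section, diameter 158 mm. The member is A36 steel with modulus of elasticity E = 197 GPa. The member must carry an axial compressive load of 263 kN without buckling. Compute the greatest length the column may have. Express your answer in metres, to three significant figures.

L_max ≈ 15.0 m

I = πd⁴/64 = π×158⁴/64 = 3.059×10^7 mm⁴
I = 3.059×10^-5 m⁴
At the buckling limit P_cr = P = 2.630×10^5 N
From P_cr = π²EI/(K·L)²:  L = (1/K)·√(π²EI/P_cr) = (1/1)·√(π²×1.97×10^11×3.059×10^-5/2.630×10^5)
L = 15.0 m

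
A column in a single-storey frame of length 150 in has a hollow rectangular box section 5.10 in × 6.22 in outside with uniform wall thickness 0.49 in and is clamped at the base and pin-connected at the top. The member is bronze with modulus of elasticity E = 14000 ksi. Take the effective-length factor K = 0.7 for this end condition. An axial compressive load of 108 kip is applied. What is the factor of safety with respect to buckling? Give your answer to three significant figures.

Inner dimensions: h_i = 6.22 − 2×0.49 = 5.240 in, b_i = 5.10 − 2×0.49 = 4.120 in
Weak-axis I_min = (h_o·b_o³ − h_i·b_i³)/12 with b_o = 5.10, b_i = 4.120 in (shorter outer/inner sides).
I_min = (6.22×5.10³ − 5.240×4.120³)/12 = 38.22 in⁴
Effective length L_e = K·L = 0.7 × 150 = 105.0 in
P_cr = π²EI / L_e² = π² × 14000×10³ × 38.22 / 105.0² = 4.790×10^5 lb
Factor of safety n = P_cr / P = 479.00 / 108 = 4.44

n ≈ 4.44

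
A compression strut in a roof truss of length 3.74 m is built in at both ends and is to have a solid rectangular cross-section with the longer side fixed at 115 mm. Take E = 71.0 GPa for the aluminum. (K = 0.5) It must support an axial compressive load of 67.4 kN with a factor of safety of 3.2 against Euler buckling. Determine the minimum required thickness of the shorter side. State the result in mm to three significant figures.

Required P_cr = n·P = 3.2 × 67.4 = 215.7 kN
L_e = K·L = 0.5 × 3.74 = 1.870 m
Required I = P_cr·L_e²/(π²E) = 2.157×10^5 × 1.870² / (π² × 7.10×10^10) = 1.076×10^-6 m⁴
I_req = 1.076×10^6 mm⁴
Rectangle, weak axis: I_min = h·b³/12 with h = 115 mm fixed  ⇒  b = (12I/h)^(1/3) = 48.2 mm

b ≈ 48.2 mm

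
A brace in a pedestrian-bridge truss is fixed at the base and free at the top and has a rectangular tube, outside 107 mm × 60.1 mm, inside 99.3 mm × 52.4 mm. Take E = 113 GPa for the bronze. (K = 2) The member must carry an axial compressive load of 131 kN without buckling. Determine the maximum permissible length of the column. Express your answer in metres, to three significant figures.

Weak-axis I_min = (h_o·b_o³ − h_i·b_i³)/12 with b_o = 60.1, b_i = 52.40 mm (shorter outer/inner sides).
I_min = (107×60.1³ − 99.30×52.40³)/12 = 7.451×10^5 mm⁴
I = 7.451×10^-7 m⁴
At the buckling limit P_cr = P = 1.310×10^5 N
From P_cr = π²EI/(K·L)²:  L = (1/K)·√(π²EI/P_cr) = (1/2)·√(π²×1.13×10^11×7.451×10^-7/1.310×10^5)
L = 1.26 m

L_max ≈ 1.26 m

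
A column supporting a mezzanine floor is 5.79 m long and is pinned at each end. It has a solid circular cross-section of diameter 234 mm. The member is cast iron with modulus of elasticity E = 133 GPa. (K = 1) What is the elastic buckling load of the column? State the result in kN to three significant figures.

P_cr ≈ 5760 kN

I = πd⁴/64 = π×234⁴/64 = 1.472×10^8 mm⁴
I = 1.472×10^8 mm⁴ = 1.472×10^-4 m⁴
Effective length L_e = K·L = 1 × 5.79 = 5.790 m
P_cr = π²EI / L_e² = π² × 133×10⁹ × 1.472×10^-4 / 5.790² = 5.763×10^6 N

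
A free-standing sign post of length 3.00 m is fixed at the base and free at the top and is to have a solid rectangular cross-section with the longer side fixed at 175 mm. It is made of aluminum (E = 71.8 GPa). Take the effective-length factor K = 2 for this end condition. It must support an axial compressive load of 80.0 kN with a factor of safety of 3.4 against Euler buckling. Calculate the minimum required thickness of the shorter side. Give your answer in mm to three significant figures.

Required P_cr = n·P = 3.4 × 80.0 = 272.0 kN
L_e = K·L = 2 × 3.00 = 6.000 m
Required I = P_cr·L_e²/(π²E) = 2.720×10^5 × 6.000² / (π² × 7.18×10^10) = 1.382×10^-5 m⁴
I_req = 1.382×10^7 mm⁴
Rectangle, weak axis: I_min = h·b³/12 with h = 175 mm fixed  ⇒  b = (12I/h)^(1/3) = 98.2 mm

b ≈ 98.2 mm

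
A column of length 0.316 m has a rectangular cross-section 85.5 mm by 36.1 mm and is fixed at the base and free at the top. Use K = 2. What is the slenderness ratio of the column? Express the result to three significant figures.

For a rectangle r_min = b/√12 = 36.1/√12 = 10.42 mm
L_e = K·L = 2 × 0.316 m = 0.6320 m = 632.00 mm
λ = L_e / r_min = 632.00 / 10.42 = 60.6

λ ≈ 60.6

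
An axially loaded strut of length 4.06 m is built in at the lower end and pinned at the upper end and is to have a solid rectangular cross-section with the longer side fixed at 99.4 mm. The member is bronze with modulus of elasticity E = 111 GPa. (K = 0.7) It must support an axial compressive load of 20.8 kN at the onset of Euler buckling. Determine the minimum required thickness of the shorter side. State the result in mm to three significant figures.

L_e = K·L = 0.7 × 4.06 = 2.842 m
Required I = P_cr·L_e²/(π²E) = 2.080×10^4 × 2.842² / (π² × 1.11×10^11) = 1.534×10^-7 m⁴
I_req = 1.534×10^5 mm⁴
Rectangle, weak axis: I_min = h·b³/12 with h = 99.4 mm fixed  ⇒  b = (12I/h)^(1/3) = 26.5 mm

b ≈ 26.5 mm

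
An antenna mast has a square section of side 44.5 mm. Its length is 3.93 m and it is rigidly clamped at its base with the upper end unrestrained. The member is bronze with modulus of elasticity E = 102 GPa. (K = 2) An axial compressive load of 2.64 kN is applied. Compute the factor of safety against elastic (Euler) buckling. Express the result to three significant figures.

I = a⁴/12 = 44.5⁴/12 = 3.268×10^5 mm⁴
I = 3.268×10^5 mm⁴ = 3.268×10^-7 m⁴
Effective length L_e = K·L = 2 × 3.93 = 7.860 m
P_cr = π²EI / L_e² = π² × 102×10⁹ × 3.268×10^-7 / 7.860² = 5.325×10^3 N
Factor of safety n = P_cr / P = 5.3249 / 2.64 = 2.02

n ≈ 2.02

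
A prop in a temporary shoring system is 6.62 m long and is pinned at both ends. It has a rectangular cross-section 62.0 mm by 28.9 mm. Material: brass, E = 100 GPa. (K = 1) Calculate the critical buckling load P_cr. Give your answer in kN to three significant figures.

Buckling occurs about the weak axis: I_min = h·b³/12 with b = 28.9 mm (the shorter side).
I_min = 62.0×28.9³/12 = 1.247×10^5 mm⁴
I = 1.247×10^5 mm⁴ = 1.247×10^-7 m⁴
Effective length L_e = K·L = 1 × 6.62 = 6.620 m
P_cr = π²EI / L_e² = π² × 100×10⁹ × 1.247×10^-7 / 6.620² = 2.809×10^3 N

P_cr ≈ 2.81 kN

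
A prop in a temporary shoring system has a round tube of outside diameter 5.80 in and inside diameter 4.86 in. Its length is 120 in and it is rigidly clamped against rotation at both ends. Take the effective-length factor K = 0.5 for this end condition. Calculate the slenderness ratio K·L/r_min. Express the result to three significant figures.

λ ≈ 31.7

d_o = 5.80 in, d_i = 4.86 in
I = π(d_o⁴ − d_i⁴)/64 = π(5.80⁴ − 4.860⁴)/64 = 28.16 in⁴
A = 7.870 in²;  r_min = √(I/A) = √(28.16/7.870) = 1.892 in
L_e = K·L = 0.5 × 120 = 60.00 in
λ = L_e / r_min = 60.000 / 1.892 = 31.7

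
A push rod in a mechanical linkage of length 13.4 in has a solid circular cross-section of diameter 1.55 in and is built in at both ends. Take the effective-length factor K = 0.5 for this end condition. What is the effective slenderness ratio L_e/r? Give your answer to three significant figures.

For a solid circle r = d/4 = 1.55/4 = 0.3875 in
L_e = K·L = 0.5 × 13.4 = 6.700 in
λ = L_e / r_min = 6.7000 / 0.3875 = 17.3

λ ≈ 17.3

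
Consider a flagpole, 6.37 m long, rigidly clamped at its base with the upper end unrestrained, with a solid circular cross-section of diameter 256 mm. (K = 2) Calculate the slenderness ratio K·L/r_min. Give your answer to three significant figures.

λ ≈ 199

I = πd⁴/64 = π×256⁴/64 = 2.108×10^8 mm⁴
A = 5.147×10^4 mm²;  r_min = √(I/A) = √(2.108×10^8/5.147×10^4) = 64.00 mm
L_e = K·L = 2 × 6.37 m = 12.74 m = 12740 mm
λ = L_e / r_min = 12740 / 64.00 = 199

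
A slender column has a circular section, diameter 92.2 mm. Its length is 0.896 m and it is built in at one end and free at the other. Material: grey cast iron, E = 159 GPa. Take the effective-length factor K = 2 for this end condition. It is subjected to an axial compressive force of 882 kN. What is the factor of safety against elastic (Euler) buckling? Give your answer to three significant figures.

n ≈ 1.97

I = πd⁴/64 = π×92.2⁴/64 = 3.547×10^6 mm⁴
I = 3.547×10^6 mm⁴ = 3.547×10^-6 m⁴
Effective length L_e = K·L = 2 × 0.896 = 1.792 m
P_cr = π²EI / L_e² = π² × 159×10⁹ × 3.547×10^-6 / 1.792² = 1.733×10^6 N
Factor of safety n = P_cr / P = 1733.5 / 882 = 1.97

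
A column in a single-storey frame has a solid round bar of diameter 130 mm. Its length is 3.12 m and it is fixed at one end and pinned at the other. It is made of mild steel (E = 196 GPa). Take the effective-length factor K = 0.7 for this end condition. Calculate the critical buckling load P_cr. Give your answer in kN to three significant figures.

P_cr ≈ 5690 kN

I = πd⁴/64 = π×130⁴/64 = 1.402×10^7 mm⁴
I = 1.402×10^7 mm⁴ = 1.402×10^-5 m⁴
Effective length L_e = K·L = 0.7 × 3.12 = 2.184 m
P_cr = π²EI / L_e² = π² × 196×10⁹ × 1.402×10^-5 / 2.184² = 5.686×10^6 N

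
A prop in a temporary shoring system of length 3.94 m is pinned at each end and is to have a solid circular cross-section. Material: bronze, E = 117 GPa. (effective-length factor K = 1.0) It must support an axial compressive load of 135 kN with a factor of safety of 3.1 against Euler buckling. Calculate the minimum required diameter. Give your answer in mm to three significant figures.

Required P_cr = n·P = 3.1 × 135 = 418.5 kN
L_e = K·L = 1 × 3.94 = 3.940 m
Required I = P_cr·L_e²/(π²E) = 4.185×10^5 × 3.940² / (π² × 1.17×10^11) = 5.626×10^-6 m⁴
I_req = 5.626×10^6 mm⁴
Solid circle: I = πd⁴/64  ⇒  d = (64I/π)^(1/4) = (64×5.626×10^6/π)^(1/4) = 103 mm

d ≈ 103 mm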